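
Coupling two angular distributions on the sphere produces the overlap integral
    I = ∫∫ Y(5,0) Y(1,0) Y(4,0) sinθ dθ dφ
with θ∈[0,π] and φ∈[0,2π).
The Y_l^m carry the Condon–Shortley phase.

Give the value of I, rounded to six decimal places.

0.245532

Checks pass: Σm=0; 10 even; l₃=4∈[4,6].
(2·5+1)(2·1+1)(2·4+1) = 297
Δ: 2! 8! 0! / 11! → 1/495
sum: t=1:−1/576 = -1/576
3j²(5 1 4; 0 0 0) = Δ·Π!·Σ² = 5/99  (sign -1)
(m-triple is (0,0,0) — same symbol as above.)
combine: 4πI² = 297·5/99·5/99 = 25/33
take √, sign +1: I = 0.24553200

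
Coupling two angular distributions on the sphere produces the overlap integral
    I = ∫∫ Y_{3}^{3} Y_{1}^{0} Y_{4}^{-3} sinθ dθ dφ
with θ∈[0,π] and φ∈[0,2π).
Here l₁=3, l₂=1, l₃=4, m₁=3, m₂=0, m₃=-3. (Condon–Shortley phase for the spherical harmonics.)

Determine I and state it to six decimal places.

m-sum 0 ✓  L=8 even ✓  2≤4≤4 ✓
Π(2lᵢ+1) = 7×3×9 = 189
triangle coeff Δ(3,1,4) = 1/252
Σ_t [0,0]: t=0:+1/36 = 1/36
(3j)²=4/63 [(3 1 4; 0 0 0)], sign=+1
Σ_t [0,0]: t=0:+1/720 = 1/720
(3j)²=1/36 [(3 1 4; 3 0 -3)], sign=-1
⇒ 4πI² = 1/3
I = (-1)√(1/3/(4π)) = -0.16286750

-0.162868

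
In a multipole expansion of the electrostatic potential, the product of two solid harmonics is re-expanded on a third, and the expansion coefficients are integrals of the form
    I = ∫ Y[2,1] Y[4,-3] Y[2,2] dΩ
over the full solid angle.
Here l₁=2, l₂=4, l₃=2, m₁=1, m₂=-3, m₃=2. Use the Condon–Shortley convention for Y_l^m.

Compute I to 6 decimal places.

-0.238414

Checks pass: Σm=0; 8 even; l₃=2∈[2,6].
(2·2+1)(2·4+1)(2·2+1) = 225
Δ: 4! 0! 4! / 9! → 1/630
sum: t=2:+1/16 = 1/16
3j²(2 4 2; 0 0 0) = Δ·Π!·Σ² = 2/35  (sign +1)
sum: t=1:−1/144 = -1/144
3j²(2 4 2; 1 -3 2) = Δ·Π!·Σ² = 1/18  (sign -1)
combine: 4πI² = 225·2/35·1/18 = 5/7
take √, sign -1: I = -0.23841361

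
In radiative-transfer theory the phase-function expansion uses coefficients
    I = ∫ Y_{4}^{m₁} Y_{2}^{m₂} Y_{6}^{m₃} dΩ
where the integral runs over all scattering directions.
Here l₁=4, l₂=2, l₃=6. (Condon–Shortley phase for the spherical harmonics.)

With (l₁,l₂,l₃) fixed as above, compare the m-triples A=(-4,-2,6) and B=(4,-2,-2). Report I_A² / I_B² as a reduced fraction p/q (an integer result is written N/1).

l's match ⇒ only the (l;m) 3-j factors differ between A and B.
A: triangle coeff Δ(4,2,6) = 1/6435; Σ_t [0,0]: t=0:+1/967680 = 1/967680; (3j)²=1/13 [(4 2 6; -4 -2 6)], sign=+1
B: triangle coeff Δ(4,2,6) = 1/6435; Σ_t [0,0]: t=0:+1/967680 = 1/967680; (3j)²=1/6435 [(4 2 6; 4 -2 -2)], sign=+1
I_A²/I_B² = (1/13)/(1/6435) = 495/1

495/1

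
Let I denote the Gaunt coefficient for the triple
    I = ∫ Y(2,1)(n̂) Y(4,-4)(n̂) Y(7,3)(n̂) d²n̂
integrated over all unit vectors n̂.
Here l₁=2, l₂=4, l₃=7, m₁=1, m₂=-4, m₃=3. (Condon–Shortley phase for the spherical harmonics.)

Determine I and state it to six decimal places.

triangle: need 2≤l₃≤6, have 7; I=0

0.000000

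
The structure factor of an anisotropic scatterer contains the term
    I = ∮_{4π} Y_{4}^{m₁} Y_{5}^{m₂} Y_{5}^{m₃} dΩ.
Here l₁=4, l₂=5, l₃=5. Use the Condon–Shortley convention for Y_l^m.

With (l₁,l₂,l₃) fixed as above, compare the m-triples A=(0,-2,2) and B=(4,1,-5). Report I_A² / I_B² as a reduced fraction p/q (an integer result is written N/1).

l's match ⇒ only the (l;m) 3-j factors differ between A and B.
A: triangle coeff Δ(4,5,5) = 1/3153150; Σ_t [0,3]: t=0:+1/20736 t=1:−1/1728 t=2:+1/1920 t=3:−1/25920 = -1/20736; (3j)²=1/2574 [(4 5 5; 0 -2 2)], sign=+1
B: triangle coeff Δ(4,5,5) = 1/3153150; Σ_t [0,0]: t=0:+1/414720 = 1/414720; (3j)²=2/429 [(4 5 5; 4 1 -5)], sign=+1
I_A²/I_B² = (1/2574)/(2/429) = 1/12

1/12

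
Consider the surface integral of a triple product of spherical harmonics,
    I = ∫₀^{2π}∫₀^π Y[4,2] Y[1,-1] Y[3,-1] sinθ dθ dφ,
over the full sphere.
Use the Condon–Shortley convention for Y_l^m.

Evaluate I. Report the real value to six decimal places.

Checks pass: Σm=0; 8 even; l₃=3∈[3,5].
(2·4+1)(2·1+1)(2·3+1) = 189
Δ: 2! 6! 0! / 9! → 1/252
sum: t=1:−1/36 = -1/36
3j²(4 1 3; 0 0 0) = Δ·Π!·Σ² = 4/63  (sign +1)
sum: t=0:+1/96 = 1/96
3j²(4 1 3; 2 -1 -1) = Δ·Π!·Σ² = 5/84  (sign +1)
combine: 4πI² = 189·4/63·5/84 = 5/7
take √, sign +1: I = 0.23841361

0.238414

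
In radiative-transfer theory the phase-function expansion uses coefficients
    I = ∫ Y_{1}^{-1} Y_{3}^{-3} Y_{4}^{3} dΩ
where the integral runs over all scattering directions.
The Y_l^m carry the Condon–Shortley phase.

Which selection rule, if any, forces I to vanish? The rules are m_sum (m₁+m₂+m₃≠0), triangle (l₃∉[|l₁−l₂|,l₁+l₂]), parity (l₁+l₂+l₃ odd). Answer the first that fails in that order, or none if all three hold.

m_sum

azimuthal sum: -1 − 3 + 3 = -1  ✗
2 ≤ 4 ≤ 4 (triangle on l)
L = 1 + 3 + 4 = 8 (even)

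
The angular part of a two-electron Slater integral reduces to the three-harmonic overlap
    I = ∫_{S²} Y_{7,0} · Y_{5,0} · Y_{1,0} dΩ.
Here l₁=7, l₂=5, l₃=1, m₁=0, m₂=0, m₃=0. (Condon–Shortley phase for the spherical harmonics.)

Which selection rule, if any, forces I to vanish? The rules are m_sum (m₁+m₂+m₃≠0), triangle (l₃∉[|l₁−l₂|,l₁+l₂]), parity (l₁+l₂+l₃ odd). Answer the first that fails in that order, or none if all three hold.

triangle

Σmᵢ = 0  ✓
l₃∈[|l₁−l₂|,l₁+l₂]=[2,12], have l₃=1  ✗
Σlᵢ = 13 ⇒ odd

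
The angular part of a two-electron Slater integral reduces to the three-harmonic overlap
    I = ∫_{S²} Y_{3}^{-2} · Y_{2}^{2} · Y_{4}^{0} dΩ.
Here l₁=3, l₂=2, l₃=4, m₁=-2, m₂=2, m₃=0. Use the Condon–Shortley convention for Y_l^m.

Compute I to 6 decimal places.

0.000000

l₁+l₂+l₃=9 is odd: 3j(l;000)=0 ⇒ I=0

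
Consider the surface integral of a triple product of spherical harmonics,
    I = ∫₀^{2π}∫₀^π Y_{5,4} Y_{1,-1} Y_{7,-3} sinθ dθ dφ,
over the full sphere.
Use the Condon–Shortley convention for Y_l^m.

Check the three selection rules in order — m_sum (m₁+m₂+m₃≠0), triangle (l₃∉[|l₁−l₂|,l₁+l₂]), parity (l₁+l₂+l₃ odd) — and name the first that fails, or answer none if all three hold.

m₁+m₂+m₃ = 4 − 1 − 3 = 0  ✓
triangle: |5−1|=4 ≤ l₃=7 ≤ 5+1=6  ✗
parity: l₁+l₂+l₃ = 13 is odd

triangle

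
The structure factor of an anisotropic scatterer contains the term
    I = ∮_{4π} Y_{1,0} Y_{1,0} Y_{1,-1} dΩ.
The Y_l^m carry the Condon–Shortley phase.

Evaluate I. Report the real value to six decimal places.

0 + 0 − 1 = -1 ≠ 0: azimuthal integral kills it; I = 0

0.000000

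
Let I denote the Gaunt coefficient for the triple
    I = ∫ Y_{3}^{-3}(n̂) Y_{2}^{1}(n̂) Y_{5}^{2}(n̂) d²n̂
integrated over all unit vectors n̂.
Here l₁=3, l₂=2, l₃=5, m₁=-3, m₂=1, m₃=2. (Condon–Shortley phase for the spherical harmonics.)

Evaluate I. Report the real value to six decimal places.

Rules hold: Σm=0, L=10 even, 1≤5≤5.
N = 7·5·11 = 385
Δ = 0!·6!·4!/11! = 1/2310
Racah Σ t=0..0: t=0:+1/144 = 1/144
⇒ 3j(3 2 5; 0 0 0)² = 10/231, sgn -1
Racah Σ t=0..0: t=0:+1/4320 = 1/4320
⇒ 3j(3 2 5; -3 1 2)² = 1/330, sgn -1
4πI² = N·(3j₀)²·(3jₘ)² = 5/99
I = +1·√(0.0505051/4π) = 0.06339609

0.063396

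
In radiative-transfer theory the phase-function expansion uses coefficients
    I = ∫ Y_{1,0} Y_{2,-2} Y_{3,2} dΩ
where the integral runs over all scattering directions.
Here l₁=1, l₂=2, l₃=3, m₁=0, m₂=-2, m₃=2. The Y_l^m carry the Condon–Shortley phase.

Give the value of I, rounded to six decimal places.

Checks pass: Σm=0; 6 even; l₃=3∈[1,3].
(2·1+1)(2·2+1)(2·3+1) = 105
Δ: 0! 2! 4! / 7! → 1/105
sum: t=0:+1/4 = 1/4
3j²(1 2 3; 0 0 0) = Δ·Π!·Σ² = 3/35  (sign -1)
sum: t=0:+1/24 = 1/24
3j²(1 2 3; 0 -2 2) = Δ·Π!·Σ² = 1/21  (sign -1)
combine: 4πI² = 105·3/35·1/21 = 3/7
take √, sign +1: I = 0.18467439

0.184674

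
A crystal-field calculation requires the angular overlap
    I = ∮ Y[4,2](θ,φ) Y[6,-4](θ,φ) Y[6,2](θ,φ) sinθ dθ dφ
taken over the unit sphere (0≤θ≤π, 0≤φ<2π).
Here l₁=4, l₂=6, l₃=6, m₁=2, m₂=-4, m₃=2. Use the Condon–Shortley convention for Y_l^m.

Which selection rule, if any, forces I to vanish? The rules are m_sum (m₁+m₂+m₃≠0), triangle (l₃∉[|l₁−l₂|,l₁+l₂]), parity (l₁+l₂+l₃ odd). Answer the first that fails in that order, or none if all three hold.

none

Σmᵢ = 0  ✓
l₃∈[|l₁−l₂|,l₁+l₂]=[2,10], have l₃=6  ✓
Σlᵢ = 16 ⇒ even  ✓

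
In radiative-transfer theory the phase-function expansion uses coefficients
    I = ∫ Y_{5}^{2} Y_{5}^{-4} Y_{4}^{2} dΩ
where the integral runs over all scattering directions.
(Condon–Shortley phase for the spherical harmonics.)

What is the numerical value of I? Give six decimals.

Rules hold: Σm=0, L=14 even, 0≤4≤10.
N = 11·11·9 = 1089
Δ = 6!·4!·4!/15! = 1/3153150
Racah Σ t=1..5: t=1:−1/69120 t=2:+1/1728 t=3:−1/576 t=4:+1/1728 t=5:−1/69120 = -7/11520
⇒ 3j(5 5 4; 0 0 0)² = 2/143, sgn -1
Racah Σ t=0..1: t=0:+1/25920 t=1:−1/11520 = -1/20736
⇒ 3j(5 5 4; 2 -4 2)² = 5/429, sgn -1
4πI² = N·(3j₀)²·(3jₘ)² = 30/169
I = +1·√(0.177515/4π) = 0.11885360

0.118854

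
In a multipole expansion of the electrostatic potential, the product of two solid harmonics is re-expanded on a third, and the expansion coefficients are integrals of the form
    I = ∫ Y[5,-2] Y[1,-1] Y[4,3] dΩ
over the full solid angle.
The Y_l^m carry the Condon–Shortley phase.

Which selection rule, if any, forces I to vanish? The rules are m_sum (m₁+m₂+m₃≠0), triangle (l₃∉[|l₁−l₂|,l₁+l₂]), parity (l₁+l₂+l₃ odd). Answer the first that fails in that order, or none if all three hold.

azimuthal sum: -2 − 1 + 3 = 0  ✓
4 ≤ 4 ≤ 6 (triangle on l)  ✓
L = 5 + 1 + 4 = 10 (even)  ✓

none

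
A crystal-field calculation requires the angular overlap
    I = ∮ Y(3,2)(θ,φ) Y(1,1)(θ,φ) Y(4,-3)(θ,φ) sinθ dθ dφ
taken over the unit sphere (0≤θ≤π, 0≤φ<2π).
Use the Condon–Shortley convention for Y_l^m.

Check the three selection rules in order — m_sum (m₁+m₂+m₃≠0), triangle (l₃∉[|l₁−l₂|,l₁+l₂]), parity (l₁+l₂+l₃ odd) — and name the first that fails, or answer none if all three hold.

m₁+m₂+m₃ = 2 + 1 − 3 = 0  ✓
triangle: |3−1|=2 ≤ l₃=4 ≤ 3+1=4  ✓
parity: l₁+l₂+l₃ = 8 is even  ✓

none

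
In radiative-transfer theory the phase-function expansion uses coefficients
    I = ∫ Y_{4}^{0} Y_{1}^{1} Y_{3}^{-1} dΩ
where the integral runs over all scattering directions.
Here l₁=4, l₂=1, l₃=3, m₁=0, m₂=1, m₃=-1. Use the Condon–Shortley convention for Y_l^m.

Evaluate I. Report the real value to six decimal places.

Checks pass: Σm=0; 8 even; l₃=3∈[3,5].
(2·4+1)(2·1+1)(2·3+1) = 189
Δ: 2! 6! 0! / 9! → 1/252
sum: t=1:−1/36 = -1/36
3j²(4 1 3; 0 0 0) = Δ·Π!·Σ² = 4/63  (sign +1)
sum: t=2:+1/96 = 1/96
3j²(4 1 3; 0 1 -1) = Δ·Π!·Σ² = 1/42  (sign +1)
combine: 4πI² = 189·4/63·1/42 = 2/7
take √, sign +1: I = 0.15078601

0.150786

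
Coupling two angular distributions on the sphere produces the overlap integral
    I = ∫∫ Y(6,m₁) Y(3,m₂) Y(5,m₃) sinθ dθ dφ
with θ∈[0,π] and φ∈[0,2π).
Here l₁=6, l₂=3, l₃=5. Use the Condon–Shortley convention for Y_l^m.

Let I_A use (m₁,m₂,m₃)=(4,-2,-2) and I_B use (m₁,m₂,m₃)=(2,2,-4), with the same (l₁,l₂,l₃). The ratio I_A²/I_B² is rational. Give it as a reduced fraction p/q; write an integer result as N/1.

2/5

Shared (l₁,l₂,l₃)=(6,3,5): N and (l;000)² cancel in I_A²/I_B².
A: Δ = 4!·8!·2!/15! = 1/675675; Racah Σ t=0..1: t=0:+1/34560 t=1:−1/60480 = 1/80640; ⇒ 3j(6 3 5; 4 -2 -2)² = 6/1001, sgn -1
B: Δ = 4!·8!·2!/15! = 1/675675; Racah Σ t=3..4: t=3:−1/60480 t=4:+1/967680 = -1/64512; ⇒ 3j(6 3 5; 2 2 -4)² = 15/1001, sgn +1
I_A²/I_B² = (6/1001)/(15/1001) = 2/5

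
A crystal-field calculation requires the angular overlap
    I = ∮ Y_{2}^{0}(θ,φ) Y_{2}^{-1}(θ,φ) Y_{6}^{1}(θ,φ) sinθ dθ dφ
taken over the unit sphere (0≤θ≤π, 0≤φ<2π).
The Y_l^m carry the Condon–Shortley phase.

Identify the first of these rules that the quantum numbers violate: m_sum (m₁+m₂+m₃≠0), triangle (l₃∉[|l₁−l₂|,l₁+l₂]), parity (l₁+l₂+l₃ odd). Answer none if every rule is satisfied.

triangle

m₁+m₂+m₃ = 0 − 1 + 1 = 0  ✓
triangle: |2−2|=0 ≤ l₃=6 ≤ 2+2=4  ✗
parity: l₁+l₂+l₃ = 10 is even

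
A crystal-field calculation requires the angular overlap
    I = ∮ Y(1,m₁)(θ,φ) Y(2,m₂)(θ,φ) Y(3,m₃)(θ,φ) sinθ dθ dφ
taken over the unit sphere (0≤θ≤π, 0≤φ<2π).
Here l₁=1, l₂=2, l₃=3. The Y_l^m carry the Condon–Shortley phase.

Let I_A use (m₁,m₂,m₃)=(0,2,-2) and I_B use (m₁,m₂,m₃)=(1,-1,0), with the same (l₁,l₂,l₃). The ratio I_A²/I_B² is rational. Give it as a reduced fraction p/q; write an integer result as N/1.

Shared (l₁,l₂,l₃)=(1,2,3): N and (l;000)² cancel in I_A²/I_B².
A: Δ = 0!·2!·4!/7! = 1/105; Racah Σ t=0..0: t=0:+1/24 = 1/24; ⇒ 3j(1 2 3; 0 2 -2)² = 1/21, sgn -1
B: Δ = 0!·2!·4!/7! = 1/105; Racah Σ t=0..0: t=0:+1/12 = 1/12; ⇒ 3j(1 2 3; 1 -1 0)² = 1/35, sgn -1
I_A²/I_B² = (1/21)/(1/35) = 5/3

5/3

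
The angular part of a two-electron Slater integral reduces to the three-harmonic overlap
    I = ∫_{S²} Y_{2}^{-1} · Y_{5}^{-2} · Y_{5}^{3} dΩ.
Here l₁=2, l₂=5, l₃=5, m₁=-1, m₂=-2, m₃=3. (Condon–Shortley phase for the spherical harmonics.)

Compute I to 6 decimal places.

-0.161739

Rules hold: Σm=0, L=12 even, 3≤5≤7.
N = 5·11·11 = 605
Δ = 2!·2!·8!/13! = 1/38610
Racah Σ t=0..2: t=0:+1/2880 t=1:−1/576 t=2:+1/2880 = -1/960
⇒ 3j(2 5 5; 0 0 0)² = 10/429, sgn +1
Racah Σ t=1..2: t=1:−1/2880 t=2:+1/10080 = -1/4032
⇒ 3j(2 5 5; -1 -2 3)² = 10/429, sgn -1
4πI² = N·(3j₀)²·(3jₘ)² = 500/1521
I = -1·√(0.328731/4π) = -0.16173926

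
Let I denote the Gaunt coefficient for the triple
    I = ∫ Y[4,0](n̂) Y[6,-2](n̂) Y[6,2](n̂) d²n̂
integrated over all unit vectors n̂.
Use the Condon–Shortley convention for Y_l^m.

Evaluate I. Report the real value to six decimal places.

0.016594

m-sum 0 ✓  L=16 even ✓  2≤6≤10 ✓
Π(2lᵢ+1) = 9×13×13 = 1521
triangle coeff Δ(4,6,6) = 1/15315300
Σ_t [0,4]: t=0:+1/829440 t=1:−1/25920 t=2:+1/9216 t=3:−1/25920 t=4:+1/829440 = 7/207360
(3j)²=28/2431 [(4 6 6; 0 0 0)], sign=+1
Σ_t [0,4]: t=0:+1/331776 t=1:−1/25920 t=2:+1/23040 t=3:−1/181440 t=4:+1/23224320 = 11/4644864
(3j)²=11/55692 [(4 6 6; 0 -2 2)], sign=+1
⇒ 4πI² = 1/289
I = (+1)√(1/289/(4π)) = 0.01659381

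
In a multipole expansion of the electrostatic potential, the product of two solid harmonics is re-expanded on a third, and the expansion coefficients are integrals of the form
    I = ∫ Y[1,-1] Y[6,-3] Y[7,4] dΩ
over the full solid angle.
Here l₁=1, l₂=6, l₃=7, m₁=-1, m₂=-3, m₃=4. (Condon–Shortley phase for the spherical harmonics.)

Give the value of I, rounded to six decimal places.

Checks pass: Σm=0; 14 even; l₃=7∈[5,7].
(2·1+1)(2·6+1)(2·7+1) = 585
Δ: 0! 2! 12! / 15! → 1/1365
sum: t=0:+1/518400 = 1/518400
3j²(1 6 7; 0 0 0) = Δ·Π!·Σ² = 7/195  (sign -1)
sum: t=0:+1/4354560 = 1/4354560
3j²(1 6 7; -1 -3 4) = Δ·Π!·Σ² = 11/273  (sign -1)
combine: 4πI² = 585·7/195·11/273 = 11/13
take √, sign +1: I = 0.25948947

0.259489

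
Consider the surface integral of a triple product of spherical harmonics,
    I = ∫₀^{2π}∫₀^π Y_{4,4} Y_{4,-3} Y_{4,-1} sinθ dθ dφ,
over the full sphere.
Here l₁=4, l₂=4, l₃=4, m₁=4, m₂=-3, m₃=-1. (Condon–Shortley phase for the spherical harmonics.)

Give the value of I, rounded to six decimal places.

Checks pass: Σm=0; 12 even; l₃=4∈[0,8].
(2·4+1)(2·4+1)(2·4+1) = 729
Δ: 4! 4! 4! / 13! → 1/450450
sum: t=0:+1/13824 t=1:−1/216 t=2:+1/64 t=3:−1/216 t=4:+1/13824 = 5/768
3j²(4 4 4; 0 0 0) = Δ·Π!·Σ² = 18/1001  (sign +1)
sum: t=0:+1/3456 = 1/3456
3j²(4 4 4; 4 -3 -1) = Δ·Π!·Σ² = 35/1287  (sign -1)
combine: 4πI² = 729·18/1001·35/1287 = 7290/20449
take √, sign -1: I = -0.16843130

-0.168431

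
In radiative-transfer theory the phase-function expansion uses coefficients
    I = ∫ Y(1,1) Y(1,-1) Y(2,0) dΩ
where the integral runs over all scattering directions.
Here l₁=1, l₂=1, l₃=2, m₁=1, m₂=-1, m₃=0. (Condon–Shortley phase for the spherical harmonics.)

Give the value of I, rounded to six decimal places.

m-sum 0 ✓  L=4 even ✓  0≤2≤2 ✓
Π(2lᵢ+1) = 3×3×5 = 45
triangle coeff Δ(1,1,2) = 1/30
Σ_t [0,0]: t=0:+1/1 = 1/1
(3j)²=2/15 [(1 1 2; 0 0 0)], sign=+1
Σ_t [0,0]: t=0:+1/4 = 1/4
(3j)²=1/30 [(1 1 2; 1 -1 0)], sign=+1
⇒ 4πI² = 1/5
I = (+1)√(1/5/(4π)) = 0.12615663

0.126157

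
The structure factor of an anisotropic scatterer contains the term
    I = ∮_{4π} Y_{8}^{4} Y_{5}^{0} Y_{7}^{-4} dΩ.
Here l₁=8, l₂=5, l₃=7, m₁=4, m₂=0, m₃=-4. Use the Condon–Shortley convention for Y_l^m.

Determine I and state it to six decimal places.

Checks pass: Σm=0; 20 even; l₃=7∈[3,13].
(2·8+1)(2·5+1)(2·7+1) = 2805
Δ: 6! 10! 4! / 21! → 1/814773960
sum: t=1:−1/87091200 t=2:+1/4976640 t=3:−1/2073600 t=4:+1/4976640 t=5:−1/87091200 = -1/9676800
3j²(8 5 7; 0 0 0) = Δ·Π!·Σ² = 360/46189  (sign +1)
sum: t=1:−1/87091200 t=2:+1/23224320 t=3:−1/52254720 t=4:+1/1045094400 = 1/74649600
3j²(8 5 7; 4 0 -4) = Δ·Π!·Σ² = 110/12597  (sign -1)
combine: 4πI² = 2805·360/46189·110/12597 = 198000/1037153
take √, sign -1: I = -0.12325548

-0.123255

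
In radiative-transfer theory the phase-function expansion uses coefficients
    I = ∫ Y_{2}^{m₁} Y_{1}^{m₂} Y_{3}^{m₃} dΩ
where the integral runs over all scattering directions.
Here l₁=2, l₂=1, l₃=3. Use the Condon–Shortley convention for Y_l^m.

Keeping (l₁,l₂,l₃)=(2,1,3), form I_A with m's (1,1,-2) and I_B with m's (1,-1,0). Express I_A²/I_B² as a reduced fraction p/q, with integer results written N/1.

10/3

l's match ⇒ only the (l;m) 3-j factors differ between A and B.
A: triangle coeff Δ(2,1,3) = 1/105; Σ_t [0,0]: t=0:+1/12 = 1/12; (3j)²=2/21 [(2 1 3; 1 1 -2)], sign=-1
B: triangle coeff Δ(2,1,3) = 1/105; Σ_t [0,0]: t=0:+1/12 = 1/12; (3j)²=1/35 [(2 1 3; 1 -1 0)], sign=-1
I_A²/I_B² = (2/21)/(1/35) = 10/3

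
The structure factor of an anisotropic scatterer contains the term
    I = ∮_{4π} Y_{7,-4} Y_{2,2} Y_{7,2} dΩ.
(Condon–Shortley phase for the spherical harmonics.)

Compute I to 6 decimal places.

Checks pass: Σm=0; 16 even; l₃=7∈[5,9].
(2·7+1)(2·2+1)(2·7+1) = 1125
Δ: 2! 12! 2! / 17! → 1/185640
sum: t=0:+1/2419200 t=1:−1/518400 t=2:+1/2419200 = -1/907200
3j²(7 2 7; 0 0 0) = Δ·Π!·Σ² = 56/3315  (sign +1)
sum: t=2:+1/8709120 = 1/8709120
3j²(7 2 7; -4 2 2) = Δ·Π!·Σ² = 55/3094  (sign -1)
combine: 4πI² = 1125·56/3315·55/3094 = 16500/48841
take √, sign -1: I = -0.16396259

-0.163963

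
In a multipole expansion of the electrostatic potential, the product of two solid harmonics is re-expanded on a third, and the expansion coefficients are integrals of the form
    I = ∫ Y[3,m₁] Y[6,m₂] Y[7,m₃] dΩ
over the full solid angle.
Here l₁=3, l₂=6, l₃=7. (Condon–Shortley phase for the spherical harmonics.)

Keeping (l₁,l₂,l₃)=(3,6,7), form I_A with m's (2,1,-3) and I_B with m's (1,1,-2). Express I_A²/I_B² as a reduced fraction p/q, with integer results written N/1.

Same 3,6,7: normalisation and zero-m 3j drop out of the ratio.
A: Δ: 2! 4! 10! / 17! → 1/2042040; sum: t=0:+1/362880 t=1:−1/414720 = 1/2903040; 3j²(3 6 7; 2 1 -3) = Δ·Π!·Σ² = 25/68068  (sign +1)
B: Δ: 2! 4! 10! / 17! → 1/2042040; sum: t=0:+1/241920 t=1:−1/103680 t=2:+1/691200 = -59/14515200; 3j²(3 6 7; 1 1 -2) = Δ·Π!·Σ² = 3481/340340  (sign +1)
I_A²/I_B² = (25/68068)/(3481/340340) = 125/3481

125/3481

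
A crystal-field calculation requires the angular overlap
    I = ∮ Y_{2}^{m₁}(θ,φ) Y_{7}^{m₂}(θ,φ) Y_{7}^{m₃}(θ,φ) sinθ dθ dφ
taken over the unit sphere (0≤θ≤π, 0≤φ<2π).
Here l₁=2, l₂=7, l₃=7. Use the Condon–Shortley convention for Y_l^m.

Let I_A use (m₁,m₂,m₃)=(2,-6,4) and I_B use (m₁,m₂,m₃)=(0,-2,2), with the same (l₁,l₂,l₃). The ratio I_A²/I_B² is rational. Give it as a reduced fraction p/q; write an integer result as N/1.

351/484

Shared (l₁,l₂,l₃)=(2,7,7): N and (l;000)² cancel in I_A²/I_B².
A: Δ = 2!·2!·12!/17! = 1/185640; Racah Σ t=0..0: t=0:+1/159667200 = 1/159667200; ⇒ 3j(2 7 7; 2 -6 4)² = 9/1190, sgn -1
B: Δ = 2!·2!·12!/17! = 1/185640; Racah Σ t=0..2: t=0:+1/2419200 t=1:−1/967680 t=2:+1/8709120 = -11/21772800; ⇒ 3j(2 7 7; 0 -2 2)² = 242/23205, sgn +1
I_A²/I_B² = (9/1190)/(242/23205) = 351/484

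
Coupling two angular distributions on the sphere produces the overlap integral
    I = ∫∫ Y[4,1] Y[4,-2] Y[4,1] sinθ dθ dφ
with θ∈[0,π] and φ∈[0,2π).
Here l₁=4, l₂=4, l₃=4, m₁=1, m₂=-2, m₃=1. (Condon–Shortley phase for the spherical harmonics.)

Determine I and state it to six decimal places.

Checks pass: Σm=0; 12 even; l₃=4∈[0,8].
(2·4+1)(2·4+1)(2·4+1) = 729
Δ: 4! 4! 4! / 13! → 1/450450
sum: t=0:+1/13824 t=1:−1/216 t=2:+1/64 t=3:−1/216 t=4:+1/13824 = 5/768
3j²(4 4 4; 0 0 0) = Δ·Π!·Σ² = 18/1001  (sign +1)
sum: t=0:+1/576 t=1:−1/144 t=2:+1/576 = -1/288
3j²(4 4 4; 1 -2 1) = Δ·Π!·Σ² = 20/1001  (sign +1)
combine: 4πI² = 729·18/1001·20/1001 = 262440/1002001
take √, sign +1: I = 0.14436968

0.144370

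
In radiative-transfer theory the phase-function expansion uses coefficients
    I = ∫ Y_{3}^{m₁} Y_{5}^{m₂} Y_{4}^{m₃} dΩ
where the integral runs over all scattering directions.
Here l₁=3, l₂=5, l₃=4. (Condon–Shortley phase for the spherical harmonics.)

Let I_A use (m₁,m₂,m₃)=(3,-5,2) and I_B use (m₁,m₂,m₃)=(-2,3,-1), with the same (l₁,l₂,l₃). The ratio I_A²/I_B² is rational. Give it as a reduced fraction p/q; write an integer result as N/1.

15/1

l's match ⇒ only the (l;m) 3-j factors differ between A and B.
A: triangle coeff Δ(3,5,4) = 1/180180; Σ_t [0,0]: t=0:+1/34560 = 1/34560; (3j)²=5/286 [(3 5 4; 3 -5 2)], sign=+1
B: triangle coeff Δ(3,5,4) = 1/180180; Σ_t [3,4]: t=3:−1/1440 t=4:+1/1152 = 1/5760; (3j)²=1/858 [(3 5 4; -2 3 -1)], sign=-1
I_A²/I_B² = (5/286)/(1/858) = 15/1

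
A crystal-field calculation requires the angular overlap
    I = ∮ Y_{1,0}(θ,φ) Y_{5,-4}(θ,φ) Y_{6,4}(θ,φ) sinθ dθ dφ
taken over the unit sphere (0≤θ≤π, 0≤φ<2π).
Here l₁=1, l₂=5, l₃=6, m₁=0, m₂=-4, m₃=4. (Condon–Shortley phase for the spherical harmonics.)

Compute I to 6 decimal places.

0.182727

Rules hold: Σm=0, L=12 even, 4≤6≤6.
N = 3·11·13 = 429
Δ = 0!·2!·10!/13! = 1/858
Racah Σ t=0..0: t=0:+1/14400 = 1/14400
⇒ 3j(1 5 6; 0 0 0)² = 6/143, sgn +1
Racah Σ t=0..0: t=0:+1/362880 = 1/362880
⇒ 3j(1 5 6; 0 -4 4)² = 10/429, sgn +1
4πI² = N·(3j₀)²·(3jₘ)² = 60/143
I = +1·√(0.41958/4π) = 0.18272698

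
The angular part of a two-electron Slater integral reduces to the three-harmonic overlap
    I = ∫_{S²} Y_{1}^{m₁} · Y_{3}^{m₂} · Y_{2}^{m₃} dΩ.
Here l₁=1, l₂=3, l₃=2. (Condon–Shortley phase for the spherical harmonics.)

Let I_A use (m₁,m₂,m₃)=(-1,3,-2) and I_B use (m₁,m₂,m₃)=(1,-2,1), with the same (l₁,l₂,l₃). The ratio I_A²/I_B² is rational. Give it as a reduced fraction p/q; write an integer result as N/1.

l's match ⇒ only the (l;m) 3-j factors differ between A and B.
A: triangle coeff Δ(1,3,2) = 1/105; Σ_t [2,2]: t=2:+1/48 = 1/48; (3j)²=1/7 [(1 3 2; -1 3 -2)], sign=+1
B: triangle coeff Δ(1,3,2) = 1/105; Σ_t [0,0]: t=0:+1/12 = 1/12; (3j)²=2/21 [(1 3 2; 1 -2 1)], sign=-1
I_A²/I_B² = (1/7)/(2/21) = 3/2

3/2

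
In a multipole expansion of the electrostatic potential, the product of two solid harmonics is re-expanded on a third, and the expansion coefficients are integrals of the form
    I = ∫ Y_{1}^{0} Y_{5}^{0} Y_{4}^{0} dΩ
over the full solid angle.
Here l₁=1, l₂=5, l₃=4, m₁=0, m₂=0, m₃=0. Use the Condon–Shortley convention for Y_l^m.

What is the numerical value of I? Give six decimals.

m-sum 0 ✓  L=10 even ✓  4≤4≤6 ✓
Π(2lᵢ+1) = 3×11×9 = 297
triangle coeff Δ(1,5,4) = 1/495
Σ_t [1,1]: t=1:−1/576 = -1/576
(3j)²=5/99 [(1 5 4; 0 0 0)], sign=-1
(m-triple is (0,0,0) — same symbol as above.)
⇒ 4πI² = 25/33
I = (+1)√(25/33/(4π)) = 0.24553200

0.245532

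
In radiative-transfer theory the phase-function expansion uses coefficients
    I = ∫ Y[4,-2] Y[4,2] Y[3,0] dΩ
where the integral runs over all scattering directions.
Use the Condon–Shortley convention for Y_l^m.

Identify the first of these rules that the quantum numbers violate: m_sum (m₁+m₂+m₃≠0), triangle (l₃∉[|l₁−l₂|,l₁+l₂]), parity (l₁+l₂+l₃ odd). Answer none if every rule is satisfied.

azimuthal sum: -2 + 2 + 0 = 0  ✓
0 ≤ 3 ≤ 8 (triangle on l)  ✓
L = 4 + 4 + 3 = 11 (odd)  ✗

parity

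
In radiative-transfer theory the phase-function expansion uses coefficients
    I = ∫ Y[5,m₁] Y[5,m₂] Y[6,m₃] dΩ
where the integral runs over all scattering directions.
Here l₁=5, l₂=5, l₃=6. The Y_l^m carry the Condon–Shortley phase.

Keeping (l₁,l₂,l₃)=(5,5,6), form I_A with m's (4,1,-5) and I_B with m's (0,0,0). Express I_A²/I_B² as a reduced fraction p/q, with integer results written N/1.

Shared (l₁,l₂,l₃)=(5,5,6): N and (l;000)² cancel in I_A²/I_B².
A: Δ = 4!·6!·6!/17! = 1/28588560; Racah Σ t=0..1: t=0:+1/2073600 t=1:−1/518400 = -1/691200; ⇒ 3j(5 5 6; 4 1 -5)² = 81/4420, sgn +1
B: Δ = 4!·6!·6!/17! = 1/28588560; Racah Σ t=0..4: t=0:+1/345600 t=1:−1/13824 t=2:+1/5184 t=3:−1/13824 t=4:+1/345600 = 7/129600; ⇒ 3j(5 5 6; 0 0 0)² = 80/7293, sgn +1
I_A²/I_B² = (81/4420)/(80/7293) = 2673/1600

2673/1600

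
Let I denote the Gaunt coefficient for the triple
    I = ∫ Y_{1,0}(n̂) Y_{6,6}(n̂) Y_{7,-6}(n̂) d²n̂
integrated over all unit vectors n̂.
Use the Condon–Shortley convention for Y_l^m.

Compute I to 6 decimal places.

0.126157

Checks pass: Σm=0; 14 even; l₃=7∈[5,7].
(2·1+1)(2·6+1)(2·7+1) = 585
Δ: 0! 2! 12! / 15! → 1/1365
sum: t=0:+1/518400 = 1/518400
3j²(1 6 7; 0 0 0) = Δ·Π!·Σ² = 7/195  (sign -1)
sum: t=0:+1/479001600 = 1/479001600
3j²(1 6 7; 0 6 -6) = Δ·Π!·Σ² = 1/105  (sign -1)
combine: 4πI² = 585·7/195·1/105 = 1/5
take √, sign +1: I = 0.12615663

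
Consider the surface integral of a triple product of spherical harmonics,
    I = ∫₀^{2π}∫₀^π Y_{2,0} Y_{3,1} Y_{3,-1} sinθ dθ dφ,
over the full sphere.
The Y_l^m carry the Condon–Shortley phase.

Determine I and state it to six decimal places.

-0.126157

m-sum 0 ✓  L=8 even ✓  1≤3≤5 ✓
Π(2lᵢ+1) = 5×7×7 = 245
triangle coeff Δ(2,3,3) = 1/3780
Σ_t [0,2]: t=0:+1/24 t=1:−1/4 t=2:+1/24 = -1/6
(3j)²=4/105 [(2 3 3; 0 0 0)], sign=+1
Σ_t [0,2]: t=0:+1/96 t=1:−1/6 t=2:+1/16 = -3/32
(3j)²=3/140 [(2 3 3; 0 1 -1)], sign=-1
⇒ 4πI² = 1/5
I = (-1)√(1/5/(4π)) = -0.12615663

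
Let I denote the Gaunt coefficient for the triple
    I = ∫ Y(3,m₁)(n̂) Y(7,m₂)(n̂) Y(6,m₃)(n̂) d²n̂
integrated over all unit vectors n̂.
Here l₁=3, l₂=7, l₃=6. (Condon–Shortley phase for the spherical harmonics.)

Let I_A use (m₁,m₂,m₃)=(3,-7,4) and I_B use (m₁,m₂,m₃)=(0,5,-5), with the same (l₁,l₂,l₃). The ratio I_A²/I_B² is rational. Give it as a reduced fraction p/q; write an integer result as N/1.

Same 3,7,6: normalisation and zero-m 3j drop out of the ratio.
A: Δ: 4! 2! 10! / 17! → 1/2042040; sum: t=0:+1/174182400 = 1/174182400; 3j²(3 7 6; 3 -7 4) = Δ·Π!·Σ² = 1/136  (sign +1)
B: Δ: 4! 2! 10! / 17! → 1/2042040; sum: t=2:+1/14515200 t=3:−1/4354560 = -1/6220800; 3j²(3 7 6; 0 5 -5) = Δ·Π!·Σ² = 77/4420  (sign +1)
I_A²/I_B² = (1/136)/(77/4420) = 65/154

65/154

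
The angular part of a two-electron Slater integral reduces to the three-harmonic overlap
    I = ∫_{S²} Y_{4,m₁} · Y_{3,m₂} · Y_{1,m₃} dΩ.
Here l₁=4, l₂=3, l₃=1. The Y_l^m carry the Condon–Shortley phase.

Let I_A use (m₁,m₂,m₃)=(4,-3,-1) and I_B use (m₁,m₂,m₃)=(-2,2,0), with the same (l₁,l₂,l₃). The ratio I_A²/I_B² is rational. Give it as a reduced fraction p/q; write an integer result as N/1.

7/3

Same 4,3,1: normalisation and zero-m 3j drop out of the ratio.
A: Δ: 6! 2! 0! / 9! → 1/252; sum: t=0:+1/1440 = 1/1440; 3j²(4 3 1; 4 -3 -1) = Δ·Π!·Σ² = 1/9  (sign +1)
B: Δ: 6! 2! 0! / 9! → 1/252; sum: t=5:−1/120 = -1/120; 3j²(4 3 1; -2 2 0) = Δ·Π!·Σ² = 1/21  (sign +1)
I_A²/I_B² = (1/9)/(1/21) = 7/3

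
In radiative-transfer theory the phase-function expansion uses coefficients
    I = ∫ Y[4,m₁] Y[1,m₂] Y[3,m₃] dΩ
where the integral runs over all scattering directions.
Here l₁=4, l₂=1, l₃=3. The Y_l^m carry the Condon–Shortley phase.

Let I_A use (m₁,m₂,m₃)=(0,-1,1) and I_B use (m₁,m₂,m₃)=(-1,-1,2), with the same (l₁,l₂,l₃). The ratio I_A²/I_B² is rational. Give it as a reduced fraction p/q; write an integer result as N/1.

l's match ⇒ only the (l;m) 3-j factors differ between A and B.
A: triangle coeff Δ(4,1,3) = 1/252; Σ_t [0,0]: t=0:+1/96 = 1/96; (3j)²=1/42 [(4 1 3; 0 -1 1)], sign=+1
B: triangle coeff Δ(4,1,3) = 1/252; Σ_t [0,0]: t=0:+1/240 = 1/240; (3j)²=1/84 [(4 1 3; -1 -1 2)], sign=-1
I_A²/I_B² = (1/42)/(1/84) = 2/1

2/1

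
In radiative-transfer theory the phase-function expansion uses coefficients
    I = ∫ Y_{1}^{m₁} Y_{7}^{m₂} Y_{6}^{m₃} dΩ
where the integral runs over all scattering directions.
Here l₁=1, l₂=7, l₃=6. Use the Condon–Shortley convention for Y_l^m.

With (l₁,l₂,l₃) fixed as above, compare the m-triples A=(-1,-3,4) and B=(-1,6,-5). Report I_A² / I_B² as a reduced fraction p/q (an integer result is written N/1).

1/13

Same 1,7,6: normalisation and zero-m 3j drop out of the ratio.
A: Δ: 2! 0! 12! / 15! → 1/1365; sum: t=2:+1/14515200 = 1/14515200; 3j²(1 7 6; -1 -3 4) = Δ·Π!·Σ² = 2/455  (sign +1)
B: Δ: 2! 0! 12! / 15! → 1/1365; sum: t=2:+1/79833600 = 1/79833600; 3j²(1 7 6; -1 6 -5) = Δ·Π!·Σ² = 2/35  (sign -1)
I_A²/I_B² = (2/455)/(2/35) = 1/13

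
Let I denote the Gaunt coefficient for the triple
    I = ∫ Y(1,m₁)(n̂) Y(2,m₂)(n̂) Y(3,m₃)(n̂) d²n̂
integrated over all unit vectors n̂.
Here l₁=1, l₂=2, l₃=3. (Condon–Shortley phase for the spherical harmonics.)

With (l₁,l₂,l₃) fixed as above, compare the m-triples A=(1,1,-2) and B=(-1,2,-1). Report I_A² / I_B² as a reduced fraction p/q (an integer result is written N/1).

Shared (l₁,l₂,l₃)=(1,2,3): N and (l;000)² cancel in I_A²/I_B².
A: Δ = 0!·2!·4!/7! = 1/105; Racah Σ t=0..0: t=0:+1/12 = 1/12; ⇒ 3j(1 2 3; 1 1 -2)² = 2/21, sgn -1
B: Δ = 0!·2!·4!/7! = 1/105; Racah Σ t=0..0: t=0:+1/48 = 1/48; ⇒ 3j(1 2 3; -1 2 -1)² = 1/105, sgn +1
I_A²/I_B² = (2/21)/(1/105) = 10/1

10/1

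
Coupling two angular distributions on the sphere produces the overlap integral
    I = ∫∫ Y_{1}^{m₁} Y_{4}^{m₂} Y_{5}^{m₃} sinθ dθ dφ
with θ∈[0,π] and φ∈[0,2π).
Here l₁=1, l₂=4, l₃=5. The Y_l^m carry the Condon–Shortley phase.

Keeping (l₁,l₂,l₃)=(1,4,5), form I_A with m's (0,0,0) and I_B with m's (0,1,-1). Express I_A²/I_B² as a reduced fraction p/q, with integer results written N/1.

Same 1,4,5: normalisation and zero-m 3j drop out of the ratio.
A: Δ: 0! 2! 8! / 11! → 1/495; sum: t=0:+1/576 = 1/576; 3j²(1 4 5; 0 0 0) = Δ·Π!·Σ² = 5/99  (sign -1)
B: Δ: 0! 2! 8! / 11! → 1/495; sum: t=0:+1/720 = 1/720; 3j²(1 4 5; 0 1 -1) = Δ·Π!·Σ² = 8/165  (sign +1)
I_A²/I_B² = (5/99)/(8/165) = 25/24

25/24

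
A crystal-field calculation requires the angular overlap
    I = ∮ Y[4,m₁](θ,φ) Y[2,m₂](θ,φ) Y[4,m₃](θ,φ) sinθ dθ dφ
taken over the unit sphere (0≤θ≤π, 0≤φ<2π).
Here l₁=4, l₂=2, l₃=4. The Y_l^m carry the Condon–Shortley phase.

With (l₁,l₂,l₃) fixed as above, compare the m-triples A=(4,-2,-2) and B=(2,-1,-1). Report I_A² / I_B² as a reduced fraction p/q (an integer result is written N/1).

Shared (l₁,l₂,l₃)=(4,2,4): N and (l;000)² cancel in I_A²/I_B².
A: Δ = 2!·6!·2!/11! = 1/13860; Racah Σ t=0..0: t=0:+1/2880 = 1/2880; ⇒ 3j(4 2 4; 4 -2 -2)² = 2/165, sgn +1
B: Δ = 2!·6!·2!/11! = 1/13860; Racah Σ t=0..1: t=0:+1/96 t=1:−1/240 = 1/160; ⇒ 3j(4 2 4; 2 -1 -1)² = 27/1540, sgn -1
I_A²/I_B² = (2/165)/(27/1540) = 56/81

56/81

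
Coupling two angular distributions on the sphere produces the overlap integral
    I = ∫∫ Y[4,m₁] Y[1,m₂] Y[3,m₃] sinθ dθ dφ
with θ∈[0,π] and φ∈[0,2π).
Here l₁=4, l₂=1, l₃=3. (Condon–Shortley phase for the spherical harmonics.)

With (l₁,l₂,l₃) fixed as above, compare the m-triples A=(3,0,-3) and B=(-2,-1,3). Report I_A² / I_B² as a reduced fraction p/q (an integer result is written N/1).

Same 4,1,3: normalisation and zero-m 3j drop out of the ratio.
A: Δ: 2! 6! 0! / 9! → 1/252; sum: t=1:−1/720 = -1/720; 3j²(4 1 3; 3 0 -3) = Δ·Π!·Σ² = 1/36  (sign -1)
B: Δ: 2! 6! 0! / 9! → 1/252; sum: t=0:+1/1440 = 1/1440; 3j²(4 1 3; -2 -1 3) = Δ·Π!·Σ² = 1/252  (sign +1)
I_A²/I_B² = (1/36)/(1/252) = 7/1

7/1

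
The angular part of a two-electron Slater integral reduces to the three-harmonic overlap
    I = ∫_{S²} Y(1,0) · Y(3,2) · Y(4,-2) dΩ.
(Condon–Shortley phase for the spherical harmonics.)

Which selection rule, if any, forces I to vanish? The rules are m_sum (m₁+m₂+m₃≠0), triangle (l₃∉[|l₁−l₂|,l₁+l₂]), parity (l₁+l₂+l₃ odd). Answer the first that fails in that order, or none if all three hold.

none

Σmᵢ = 0  ✓
l₃∈[|l₁−l₂|,l₁+l₂]=[2,4], have l₃=4  ✓
Σlᵢ = 8 ⇒ even  ✓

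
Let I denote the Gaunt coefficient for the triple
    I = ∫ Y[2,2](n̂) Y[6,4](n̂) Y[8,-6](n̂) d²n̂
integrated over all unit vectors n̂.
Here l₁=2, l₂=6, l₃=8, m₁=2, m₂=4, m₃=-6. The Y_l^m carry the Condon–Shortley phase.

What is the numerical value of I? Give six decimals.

Rules hold: Σm=0, L=16 even, 4≤8≤8.
N = 5·13·17 = 1105
Δ = 0!·4!·12!/17! = 1/30940
Racah Σ t=0..0: t=0:+1/2073600 = 1/2073600
⇒ 3j(2 6 8; 0 0 0)² = 28/1105, sgn +1
Racah Σ t=0..0: t=0:+1/174182400 = 1/174182400
⇒ 3j(2 6 8; 2 4 -6)² = 11/340, sgn +1
4πI² = N·(3j₀)²·(3jₘ)² = 77/85
I = +1·√(0.905882/4π) = 0.26849176

0.268492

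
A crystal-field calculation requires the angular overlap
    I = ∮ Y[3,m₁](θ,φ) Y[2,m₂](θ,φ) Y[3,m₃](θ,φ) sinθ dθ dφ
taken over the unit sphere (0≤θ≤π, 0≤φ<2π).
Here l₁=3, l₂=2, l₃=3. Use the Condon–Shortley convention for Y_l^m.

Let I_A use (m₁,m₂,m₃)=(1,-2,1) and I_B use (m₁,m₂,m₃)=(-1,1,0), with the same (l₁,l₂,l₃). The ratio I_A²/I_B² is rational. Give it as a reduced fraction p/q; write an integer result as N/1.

12/1

Same 3,2,3: normalisation and zero-m 3j drop out of the ratio.
A: Δ: 2! 4! 2! / 9! → 1/3780; sum: t=0:+1/16 = 1/16; 3j²(3 2 3; 1 -2 1) = Δ·Π!·Σ² = 2/35  (sign +1)
B: Δ: 2! 4! 2! / 9! → 1/3780; sum: t=1:−1/12 t=2:+1/8 = 1/24; 3j²(3 2 3; -1 1 0) = Δ·Π!·Σ² = 1/210  (sign -1)
I_A²/I_B² = (2/35)/(1/210) = 12/1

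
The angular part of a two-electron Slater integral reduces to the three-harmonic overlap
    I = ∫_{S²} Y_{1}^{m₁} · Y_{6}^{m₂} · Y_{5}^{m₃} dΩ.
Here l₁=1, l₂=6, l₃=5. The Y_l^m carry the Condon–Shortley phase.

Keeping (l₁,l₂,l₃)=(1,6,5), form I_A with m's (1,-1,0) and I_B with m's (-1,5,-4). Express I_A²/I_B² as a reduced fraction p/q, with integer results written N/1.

Same 1,6,5: normalisation and zero-m 3j drop out of the ratio.
A: Δ: 2! 0! 10! / 13! → 1/858; sum: t=0:+1/28800 = 1/28800; 3j²(1 6 5; 1 -1 0) = Δ·Π!·Σ² = 7/286  (sign -1)
B: Δ: 2! 0! 10! / 13! → 1/858; sum: t=2:+1/725760 = 1/725760; 3j²(1 6 5; -1 5 -4) = Δ·Π!·Σ² = 5/78  (sign -1)
I_A²/I_B² = (7/286)/(5/78) = 21/55

21/55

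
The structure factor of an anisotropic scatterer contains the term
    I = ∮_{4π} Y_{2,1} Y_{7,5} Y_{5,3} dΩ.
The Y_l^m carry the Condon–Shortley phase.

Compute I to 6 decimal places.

0.000000

m-sum = 1 + 5 + 3 = 9 ≠ 0 ⇒ I = 0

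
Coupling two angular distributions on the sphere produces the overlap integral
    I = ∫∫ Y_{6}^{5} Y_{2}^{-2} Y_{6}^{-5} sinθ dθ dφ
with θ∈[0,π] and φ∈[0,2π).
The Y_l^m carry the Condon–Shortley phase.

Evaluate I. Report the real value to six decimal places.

0.000000

m-sum = 5 − 2 − 5 = -2 ≠ 0 ⇒ I = 0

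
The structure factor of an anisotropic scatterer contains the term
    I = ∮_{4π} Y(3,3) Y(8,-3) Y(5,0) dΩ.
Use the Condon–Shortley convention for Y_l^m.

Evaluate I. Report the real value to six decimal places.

-0.090240

Rules hold: Σm=0, L=16 even, 5≤5≤11.
N = 7·17·11 = 1309
Δ = 6!·0!·10!/17! = 1/136136
Racah Σ t=3..3: t=3:−1/518400 = -1/518400
⇒ 3j(3 8 5; 0 0 0)² = 56/2431, sgn +1
Racah Σ t=0..0: t=0:+1/10368000 = 1/10368000
⇒ 3j(3 8 5; 3 -3 0)² = 3/884, sgn -1
4πI² = N·(3j₀)²·(3jₘ)² = 294/2873
I = -1·√(0.102332/4π) = -0.09024038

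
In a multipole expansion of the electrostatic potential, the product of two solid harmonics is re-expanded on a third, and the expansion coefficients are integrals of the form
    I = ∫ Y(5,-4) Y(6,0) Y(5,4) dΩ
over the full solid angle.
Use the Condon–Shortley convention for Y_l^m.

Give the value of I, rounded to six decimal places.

0.147273

m-sum 0 ✓  L=16 even ✓  1≤5≤11 ✓
Π(2lᵢ+1) = 11×13×11 = 1573
triangle coeff Δ(5,6,5) = 1/28588560
Σ_t [1,5]: t=1:−1/345600 t=2:+1/13824 t=3:−1/5184 t=4:+1/13824 t=5:−1/345600 = -7/129600
(3j)²=80/7293 [(5 6 5; 0 0 0)], sign=+1
Σ_t [5,6]: t=5:−1/345600 t=6:+1/3110400 = -1/388800
(3j)²=192/12155 [(5 6 5; -4 0 4)], sign=+1
⇒ 4πI² = 1024/3757
I = (+1)√(1024/3757/(4π)) = 0.14727345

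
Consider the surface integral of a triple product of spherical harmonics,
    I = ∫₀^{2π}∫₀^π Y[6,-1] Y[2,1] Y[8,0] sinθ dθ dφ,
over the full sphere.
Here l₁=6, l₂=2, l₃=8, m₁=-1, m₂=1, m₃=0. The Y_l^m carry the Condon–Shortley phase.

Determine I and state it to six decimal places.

0.179619

Rules hold: Σm=0, L=16 even, 4≤8≤8.
N = 13·5·17 = 1105
Δ = 0!·12!·4!/17! = 1/30940
Racah Σ t=0..0: t=0:+1/2073600 = 1/2073600
⇒ 3j(6 2 8; 0 0 0)² = 28/1105, sgn +1
Racah Σ t=0..0: t=0:+1/3628800 = 1/3628800
⇒ 3j(6 2 8; -1 1 0)² = 16/1105, sgn +1
4πI² = N·(3j₀)²·(3jₘ)² = 448/1105
I = +1·√(0.40543/4π) = 0.17961927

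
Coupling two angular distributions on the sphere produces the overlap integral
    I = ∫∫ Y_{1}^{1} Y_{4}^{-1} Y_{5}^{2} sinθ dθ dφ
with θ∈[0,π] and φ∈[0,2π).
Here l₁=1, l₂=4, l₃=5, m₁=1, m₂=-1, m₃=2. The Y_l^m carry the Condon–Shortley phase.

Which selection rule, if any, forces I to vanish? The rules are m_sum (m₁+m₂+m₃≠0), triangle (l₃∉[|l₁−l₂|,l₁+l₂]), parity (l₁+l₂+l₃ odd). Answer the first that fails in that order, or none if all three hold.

m_sum

azimuthal sum: 1 − 1 + 2 = 2  ✗
3 ≤ 5 ≤ 5 (triangle on l)
L = 1 + 4 + 5 = 10 (even)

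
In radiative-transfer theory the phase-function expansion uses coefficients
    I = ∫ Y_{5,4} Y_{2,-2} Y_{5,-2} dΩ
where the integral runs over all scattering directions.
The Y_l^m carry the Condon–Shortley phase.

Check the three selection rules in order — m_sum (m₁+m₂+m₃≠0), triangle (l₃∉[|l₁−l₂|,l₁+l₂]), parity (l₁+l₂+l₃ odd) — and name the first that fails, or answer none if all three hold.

m₁+m₂+m₃ = 4 − 2 − 2 = 0  ✓
triangle: |5−2|=3 ≤ l₃=5 ≤ 5+2=7  ✓
parity: l₁+l₂+l₃ = 12 is even  ✓

none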